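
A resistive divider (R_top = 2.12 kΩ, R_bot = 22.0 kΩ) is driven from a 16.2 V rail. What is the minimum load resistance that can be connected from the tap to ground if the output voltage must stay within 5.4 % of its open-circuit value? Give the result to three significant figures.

R_L(min) ≈ 33.9 kΩ

Output resistance R_th = R_top‖R_bot = (2.12 × 22.0)/24.12 = 1.934 kΩ.
The fractional drop is R_th/(R_th + R_L); requiring this ≤ 0.0540 gives R_L ≥ R_th(1/0.0540 − 1) = 1.934 × 17.52 = 33.9 kΩ.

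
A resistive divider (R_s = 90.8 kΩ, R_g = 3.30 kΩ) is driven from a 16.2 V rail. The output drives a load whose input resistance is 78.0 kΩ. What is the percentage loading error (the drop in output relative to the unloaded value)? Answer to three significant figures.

The divider's output (Thévenin) resistance is R_s‖R_g = 3.184 kΩ.
Fractional drop under load = R_th/(R_th + R_L) = 3.184 / (3.184 + 78.0) = 0.03922.
So the output falls by 3.92 %.

3.92 %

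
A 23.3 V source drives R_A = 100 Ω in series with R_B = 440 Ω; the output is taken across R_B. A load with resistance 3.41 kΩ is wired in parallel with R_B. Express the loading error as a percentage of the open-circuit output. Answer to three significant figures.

The divider's output (Thévenin) resistance is R_A‖R_B = 81.48 Ω.
Fractional drop under load = R_th/(R_th + R_L) = 81.48 / (81.48 + 3410) = 0.02334.
So the output falls by 2.33 %.

2.33 %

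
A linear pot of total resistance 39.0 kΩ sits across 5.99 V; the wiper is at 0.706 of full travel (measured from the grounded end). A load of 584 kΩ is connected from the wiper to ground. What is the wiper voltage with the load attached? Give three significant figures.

The wiper splits the pot into (1−α)R = 11.47 kΩ above and αR = 27.53 kΩ below.
Lower section ‖ load = 26.29 kΩ.
V_wiper = 5.99 × 26.29/(11.47 + 26.29) = 4.17 V.

V ≈ 4.17 V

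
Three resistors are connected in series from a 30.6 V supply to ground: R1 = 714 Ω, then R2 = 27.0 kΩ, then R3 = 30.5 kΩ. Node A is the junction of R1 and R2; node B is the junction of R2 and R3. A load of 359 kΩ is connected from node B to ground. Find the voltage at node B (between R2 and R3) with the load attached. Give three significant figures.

At node B, R3 is in parallel with the load: R3‖R_L = 28110 Ω.
Below node A the resistance is R2 + (R3‖R_L) = 55110 Ω, so V_A = 30.6 × 55110/55830 = 30.21 V.
Then V_B = V_A × (R3‖R_L)/(R2 + R3‖R_L) = 30.21 × 28110/55110 = 15.4 V.

V ≈ 15.4 V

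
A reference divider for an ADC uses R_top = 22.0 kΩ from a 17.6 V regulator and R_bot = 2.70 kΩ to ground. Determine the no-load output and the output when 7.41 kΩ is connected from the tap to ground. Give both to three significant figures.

Open-circuit: V = 17.6 × 2.70/(22.0 + 2.70) = 1.92 V.
With the load, R_bot becomes R_bot‖R_L = 1.979 kΩ, so V = 17.6 × 1.979/23.98 = 1.45 V.

Unloaded: 1.92 V; loaded: 1.45 V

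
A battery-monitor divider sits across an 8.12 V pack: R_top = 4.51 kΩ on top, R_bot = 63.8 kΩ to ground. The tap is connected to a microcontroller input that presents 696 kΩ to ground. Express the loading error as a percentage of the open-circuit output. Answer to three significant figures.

0.602 %

The divider's output (Thévenin) resistance is R_top‖R_bot = 4.212 kΩ.
Fractional drop under load = R_th/(R_th + R_L) = 4.212 / (4.212 + 696) = 0.006016.
So the output falls by 0.602 %.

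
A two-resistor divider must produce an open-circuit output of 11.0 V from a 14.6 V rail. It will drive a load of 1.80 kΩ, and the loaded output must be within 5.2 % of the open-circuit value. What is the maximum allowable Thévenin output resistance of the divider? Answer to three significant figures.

Loading drop = R_th/(R_th + R_L) ≤ 0.0520, so R_th ≤ R_L · ε/(1−ε) = 1.80 kΩ × 0.0520/0.9480 = 98.7 Ω.

R_th ≤ 98.7 Ω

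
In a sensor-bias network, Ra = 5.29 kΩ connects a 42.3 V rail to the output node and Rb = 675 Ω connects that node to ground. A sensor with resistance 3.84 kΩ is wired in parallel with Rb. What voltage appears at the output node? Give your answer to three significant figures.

V_out ≈ 4.14 V

The load sits in parallel with Rb: Rb‖R_L = (675 × 3840) / (675 + 3840) = 574.1 Ω.
V_out = 42.3 × 574.1 / (5290 + 574.1) = 42.3 × 574.1/5864 = 4.14 V.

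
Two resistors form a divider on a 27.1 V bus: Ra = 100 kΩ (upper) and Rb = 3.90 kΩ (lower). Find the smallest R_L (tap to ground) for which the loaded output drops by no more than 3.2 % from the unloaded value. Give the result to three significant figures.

R_L(min) ≈ 114 kΩ

Output resistance R_th = Ra‖Rb = (100 × 3.90)/103.9 = 3.754 kΩ.
The fractional drop is R_th/(R_th + R_L); requiring this ≤ 0.0320 gives R_L ≥ R_th(1/0.0320 − 1) = 3.754 × 30.25 = 114 kΩ.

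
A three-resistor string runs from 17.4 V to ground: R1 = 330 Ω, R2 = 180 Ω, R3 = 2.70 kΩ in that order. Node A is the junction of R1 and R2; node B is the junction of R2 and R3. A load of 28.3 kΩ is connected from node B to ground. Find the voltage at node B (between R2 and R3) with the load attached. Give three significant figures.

V ≈ 14.4 V

At node B, R3 is in parallel with the load: R3‖R_L = 2465 Ω.
Below node A the resistance is R2 + (R3‖R_L) = 2645 Ω, so V_A = 17.4 × 2645/2975 = 15.47 V.
Then V_B = V_A × (R3‖R_L)/(R2 + R3‖R_L) = 15.47 × 2465/2645 = 14.4 V.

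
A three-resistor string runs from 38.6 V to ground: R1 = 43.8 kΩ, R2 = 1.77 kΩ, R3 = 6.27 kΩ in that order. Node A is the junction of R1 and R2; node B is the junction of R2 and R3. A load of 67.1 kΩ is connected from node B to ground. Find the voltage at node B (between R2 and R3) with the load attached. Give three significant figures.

At node B, R3 is in parallel with the load: R3‖R_L = 5.734 kΩ.
Below node A the resistance is R2 + (R3‖R_L) = 7.504 kΩ, so V_A = 38.6 × 7.504/51.30 = 5.646 V.
Then V_B = V_A × (R3‖R_L)/(R2 + R3‖R_L) = 5.646 × 5.734/7.504 = 4.31 V.

V ≈ 4.31 V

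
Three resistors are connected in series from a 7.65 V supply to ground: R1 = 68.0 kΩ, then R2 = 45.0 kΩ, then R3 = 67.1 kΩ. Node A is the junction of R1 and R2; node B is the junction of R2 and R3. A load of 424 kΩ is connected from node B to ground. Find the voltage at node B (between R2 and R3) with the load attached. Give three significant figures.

At node B, R3 is in parallel with the load: R3‖R_L = 57.93 kΩ.
Below node A the resistance is R2 + (R3‖R_L) = 102.9 kΩ, so V_A = 7.65 × 102.9/170.9 = 4.607 V.
Then V_B = V_A × (R3‖R_L)/(R2 + R3‖R_L) = 4.607 × 57.93/102.9 = 2.59 V.

V ≈ 2.59 V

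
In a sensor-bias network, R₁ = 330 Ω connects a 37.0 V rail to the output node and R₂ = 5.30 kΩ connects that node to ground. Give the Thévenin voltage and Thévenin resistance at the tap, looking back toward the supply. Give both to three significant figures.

V_th is the open-circuit tap voltage: 37.0 × 5300/(330 + 5300) = 34.8 V.
With the supply zeroed, R₁ and R₂ appear in parallel from the tap: R_th = R₁‖R₂ = (330 × 5300)/5630 = 311 Ω.

V_th = 34.8 V, R_th = 311 Ω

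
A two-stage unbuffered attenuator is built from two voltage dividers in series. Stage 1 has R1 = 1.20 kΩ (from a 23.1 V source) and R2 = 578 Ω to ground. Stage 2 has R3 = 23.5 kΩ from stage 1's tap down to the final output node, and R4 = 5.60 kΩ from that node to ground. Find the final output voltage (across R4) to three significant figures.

V_out ≈ 1.43 V

Stage 2 presents R3+R4 = 29100 Ω as a load on stage 1's tap.
Stage 1's lower leg becomes R2‖(R3+R4) = 566.7 Ω, so V_mid = 23.1 × 566.7/1767 = 7.410 V.
Stage 2 is itself unloaded: V_out = V_mid × R4/(R3+R4) = 7.410 × 5600/29100 = 1.43 V.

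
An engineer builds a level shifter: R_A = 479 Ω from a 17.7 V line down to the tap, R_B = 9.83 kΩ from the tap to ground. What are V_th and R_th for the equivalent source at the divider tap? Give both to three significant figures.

V_th is the open-circuit tap voltage: 17.7 × 9830/(479 + 9830) = 16.9 V.
With the supply zeroed, R_A and R_B appear in parallel from the tap: R_th = R_A‖R_B = (479 × 9830)/10310 = 457 Ω.

V_th = 16.9 V, R_th = 457 Ω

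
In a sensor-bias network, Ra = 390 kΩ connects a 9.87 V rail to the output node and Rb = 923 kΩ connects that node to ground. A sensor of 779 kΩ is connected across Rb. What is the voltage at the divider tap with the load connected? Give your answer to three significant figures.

The load sits in parallel with Rb: Rb‖R_L = (923 × 779) / (923 + 779) = 422.5 kΩ.
V_out = 9.87 × 422.5 / (390 + 422.5) = 9.87 × 422.5/812.5 = 5.13 V.

V_out ≈ 5.13 V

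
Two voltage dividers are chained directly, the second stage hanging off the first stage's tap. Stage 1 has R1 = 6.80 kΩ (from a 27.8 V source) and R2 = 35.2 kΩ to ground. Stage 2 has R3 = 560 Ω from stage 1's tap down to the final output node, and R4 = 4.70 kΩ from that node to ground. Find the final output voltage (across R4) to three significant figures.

V_out ≈ 9.99 V

Stage 2 presents R3+R4 = 5260 Ω as a load on stage 1's tap.
Stage 1's lower leg becomes R2‖(R3+R4) = 4576 Ω, so V_mid = 27.8 × 4576/11380 = 11.18 V.
Stage 2 is itself unloaded: V_out = V_mid × R4/(R3+R4) = 11.18 × 4700/5260 = 9.99 V.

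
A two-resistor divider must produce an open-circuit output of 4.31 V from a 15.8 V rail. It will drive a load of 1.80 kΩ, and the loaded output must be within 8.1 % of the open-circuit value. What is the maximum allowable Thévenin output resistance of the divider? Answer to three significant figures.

R_th ≤ 159 Ω

Loading drop = R_th/(R_th + R_L) ≤ 0.0810, so R_th ≤ R_L · ε/(1−ε) = 1.80 kΩ × 0.0810/0.9190 = 159 Ω.
(Any R1, R2 with R2/(R1+R2) = 0.273 and R1‖R2 ≤ 159 Ω will meet the spec.)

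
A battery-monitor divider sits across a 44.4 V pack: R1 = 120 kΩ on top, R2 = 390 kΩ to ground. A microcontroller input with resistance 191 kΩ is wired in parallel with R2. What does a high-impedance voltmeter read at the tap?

The load sits in parallel with R2: R2‖R_L = (390 × 191) / (390 + 191) = 128.2 kΩ.
V_out = 44.4 × 128.2 / (120 + 128.2) = 44.4 × 128.2/248.2 = 22.9 V.

V_out ≈ 22.9 V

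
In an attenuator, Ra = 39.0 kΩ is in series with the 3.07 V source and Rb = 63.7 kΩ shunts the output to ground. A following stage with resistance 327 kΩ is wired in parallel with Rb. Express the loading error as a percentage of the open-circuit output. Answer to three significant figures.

The divider's output (Thévenin) resistance is Ra‖Rb = 24.19 kΩ.
Fractional drop under load = R_th/(R_th + R_L) = 24.19 / (24.19 + 327) = 0.06888.
So the output falls by 6.89 %.

6.89 %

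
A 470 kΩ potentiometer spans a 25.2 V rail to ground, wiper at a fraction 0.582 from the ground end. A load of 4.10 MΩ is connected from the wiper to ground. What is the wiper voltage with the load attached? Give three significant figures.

The wiper splits the pot into (1−α)R = 196.5 kΩ above and αR = 273.5 kΩ below.
Lower section ‖ load = 256.4 kΩ.
V_wiper = 25.2 × 256.4/(196.5 + 256.4) = 14.3 V.

V ≈ 14.3 V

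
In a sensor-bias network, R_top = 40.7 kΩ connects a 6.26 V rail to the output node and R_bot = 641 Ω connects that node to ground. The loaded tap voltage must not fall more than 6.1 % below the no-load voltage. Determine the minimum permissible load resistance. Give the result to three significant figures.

R_L(min) ≈ 9.71 kΩ

Output resistance R_th = R_top‖R_bot = (40700 × 641)/41340 = 631.1 Ω.
The fractional drop is R_th/(R_th + R_L); requiring this ≤ 0.0610 gives R_L ≥ R_th(1/0.0610 − 1) = 631.1 × 15.39 = 9.71 kΩ.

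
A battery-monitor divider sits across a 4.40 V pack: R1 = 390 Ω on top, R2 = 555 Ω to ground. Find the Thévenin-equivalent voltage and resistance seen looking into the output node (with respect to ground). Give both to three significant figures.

V_th = 2.58 V, R_th = 229 Ω

V_th is the open-circuit tap voltage: 4.40 × 555/(390 + 555) = 2.58 V.
With the supply zeroed, R1 and R2 appear in parallel from the tap: R_th = R1‖R2 = (390 × 555)/945.0 = 229 Ω.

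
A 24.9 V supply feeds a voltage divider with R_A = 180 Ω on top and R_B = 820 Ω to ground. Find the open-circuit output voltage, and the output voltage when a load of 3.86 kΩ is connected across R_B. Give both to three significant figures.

Open-circuit: V = 24.9 × 820/(180 + 820) = 20.4 V.
With the load, R_B becomes R_B‖R_L = 676.3 Ω, so V = 24.9 × 676.3/856.3 = 19.7 V.

Unloaded: 20.4 V; loaded: 19.7 V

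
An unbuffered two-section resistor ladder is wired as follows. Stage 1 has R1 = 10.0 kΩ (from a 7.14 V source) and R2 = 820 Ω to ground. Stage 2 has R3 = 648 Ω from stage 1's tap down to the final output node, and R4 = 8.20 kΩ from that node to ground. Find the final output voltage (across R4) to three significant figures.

Stage 2 presents R3+R4 = 8848 Ω as a load on stage 1's tap.
Stage 1's lower leg becomes R2‖(R3+R4) = 750.5 Ω, so V_mid = 7.14 × 750.5/10750 = 0.4984 V.
Stage 2 is itself unloaded: V_out = V_mid × R4/(R3+R4) = 0.4984 × 8200/8848 = 0.462 V.

V_out ≈ 0.462 V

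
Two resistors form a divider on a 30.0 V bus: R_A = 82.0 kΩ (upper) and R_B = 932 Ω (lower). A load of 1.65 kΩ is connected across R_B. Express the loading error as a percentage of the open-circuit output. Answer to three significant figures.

35.8 %

The divider's output (Thévenin) resistance is R_A‖R_B = 921.5 Ω.
Fractional drop under load = R_th/(R_th + R_L) = 921.5 / (921.5 + 1650) = 0.3584.
So the output falls by 35.8 %.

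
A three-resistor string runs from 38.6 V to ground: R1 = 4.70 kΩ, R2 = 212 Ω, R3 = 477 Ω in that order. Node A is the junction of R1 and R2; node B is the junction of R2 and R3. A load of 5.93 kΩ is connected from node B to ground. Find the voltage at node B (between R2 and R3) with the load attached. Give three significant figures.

V ≈ 3.18 V

At node B, R3 is in parallel with the load: R3‖R_L = 441.5 Ω.
Below node A the resistance is R2 + (R3‖R_L) = 653.5 Ω, so V_A = 38.6 × 653.5/5353 = 4.712 V.
Then V_B = V_A × (R3‖R_L)/(R2 + R3‖R_L) = 4.712 × 441.5/653.5 = 3.18 V.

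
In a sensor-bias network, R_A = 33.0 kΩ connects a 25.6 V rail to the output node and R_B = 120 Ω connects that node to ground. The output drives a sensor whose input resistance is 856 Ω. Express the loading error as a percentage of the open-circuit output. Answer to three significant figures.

The divider's output (Thévenin) resistance is R_A‖R_B = 119.6 Ω.
Fractional drop under load = R_th/(R_th + R_L) = 119.6 / (119.6 + 856) = 0.1226.
So the output falls by 12.3 %.

12.3 %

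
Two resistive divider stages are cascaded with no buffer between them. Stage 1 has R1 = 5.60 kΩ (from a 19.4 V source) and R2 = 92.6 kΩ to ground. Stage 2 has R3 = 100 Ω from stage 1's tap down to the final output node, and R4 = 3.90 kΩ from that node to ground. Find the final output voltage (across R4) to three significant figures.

V_out ≈ 7.69 V

Stage 2 presents R3+R4 = 4000 Ω as a load on stage 1's tap.
Stage 1's lower leg becomes R2‖(R3+R4) = 3834 Ω, so V_mid = 19.4 × 3834/9434 = 7.885 V.
Stage 2 is itself unloaded: V_out = V_mid × R4/(R3+R4) = 7.885 × 3900/4000 = 7.69 V.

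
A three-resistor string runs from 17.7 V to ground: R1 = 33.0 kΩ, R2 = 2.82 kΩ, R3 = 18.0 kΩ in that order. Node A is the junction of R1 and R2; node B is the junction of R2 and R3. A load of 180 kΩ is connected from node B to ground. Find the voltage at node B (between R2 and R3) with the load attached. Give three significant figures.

At node B, R3 is in parallel with the load: R3‖R_L = 16.36 kΩ.
Below node A the resistance is R2 + (R3‖R_L) = 19.18 kΩ, so V_A = 17.7 × 19.18/52.18 = 6.507 V.
Then V_B = V_A × (R3‖R_L)/(R2 + R3‖R_L) = 6.507 × 16.36/19.18 = 5.55 V.

V ≈ 5.55 V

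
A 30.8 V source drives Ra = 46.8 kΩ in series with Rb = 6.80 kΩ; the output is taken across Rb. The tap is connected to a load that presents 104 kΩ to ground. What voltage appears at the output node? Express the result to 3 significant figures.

The load sits in parallel with Rb: Rb‖R_L = (6.80 × 104) / (6.80 + 104) = 6.383 kΩ.
V_out = 30.8 × 6.383 / (46.8 + 6.383) = 30.8 × 6.383/53.18 = 3.70 V.

V_out ≈ 3.70 V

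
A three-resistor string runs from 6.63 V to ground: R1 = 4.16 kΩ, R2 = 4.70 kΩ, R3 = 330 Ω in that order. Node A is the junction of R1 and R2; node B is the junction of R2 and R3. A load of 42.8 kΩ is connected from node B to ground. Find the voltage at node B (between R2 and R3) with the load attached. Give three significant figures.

At node B, R3 is in parallel with the load: R3‖R_L = 327.5 Ω.
Below node A the resistance is R2 + (R3‖R_L) = 5027 Ω, so V_A = 6.63 × 5027/9187 = 3.628 V.
Then V_B = V_A × (R3‖R_L)/(R2 + R3‖R_L) = 3.628 × 327.5/5027 = 0.236 V.

V ≈ 0.236 V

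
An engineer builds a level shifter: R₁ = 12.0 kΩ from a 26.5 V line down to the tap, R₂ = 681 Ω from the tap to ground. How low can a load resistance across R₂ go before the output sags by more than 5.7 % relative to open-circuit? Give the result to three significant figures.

R_L(min) ≈ 10.7 kΩ

Output resistance R_th = R₁‖R₂ = (12000 × 681)/12680 = 644.4 Ω.
The fractional drop is R_th/(R_th + R_L); requiring this ≤ 0.0570 gives R_L ≥ R_th(1/0.0570 − 1) = 644.4 × 16.54 = 10.7 kΩ.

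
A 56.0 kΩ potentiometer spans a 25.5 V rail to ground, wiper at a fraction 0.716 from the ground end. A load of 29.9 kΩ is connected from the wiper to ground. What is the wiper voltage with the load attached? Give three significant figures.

The wiper splits the pot into (1−α)R = 15.90 kΩ above and αR = 40.10 kΩ below.
Lower section ‖ load = 17.13 kΩ.
V_wiper = 25.5 × 17.13/(15.90 + 17.13) = 13.2 V.

V ≈ 13.2 V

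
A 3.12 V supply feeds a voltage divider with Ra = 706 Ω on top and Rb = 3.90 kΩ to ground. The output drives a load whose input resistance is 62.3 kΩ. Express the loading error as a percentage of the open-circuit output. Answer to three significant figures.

The divider's output (Thévenin) resistance is Ra‖Rb = 597.8 Ω.
Fractional drop under load = R_th/(R_th + R_L) = 597.8 / (597.8 + 62300) = 0.009504.
So the output falls by 0.950 %.

0.950 %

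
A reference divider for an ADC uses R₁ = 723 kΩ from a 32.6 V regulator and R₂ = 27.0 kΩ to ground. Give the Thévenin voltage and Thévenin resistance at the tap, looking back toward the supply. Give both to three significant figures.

V_th is the open-circuit tap voltage: 32.6 × 27.0/(723 + 27.0) = 1.17 V.
With the supply zeroed, R₁ and R₂ appear in parallel from the tap: R_th = R₁‖R₂ = (723 × 27.0)/750.0 = 26.0 kΩ.

V_th = 1.17 V, R_th = 26.0 kΩ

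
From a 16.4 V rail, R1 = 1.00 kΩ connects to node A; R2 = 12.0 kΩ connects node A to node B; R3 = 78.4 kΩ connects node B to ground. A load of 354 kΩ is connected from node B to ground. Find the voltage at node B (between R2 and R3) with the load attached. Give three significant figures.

At node B, R3 is in parallel with the load: R3‖R_L = 64.19 kΩ.
Below node A the resistance is R2 + (R3‖R_L) = 76.19 kΩ, so V_A = 16.4 × 76.19/77.19 = 16.19 V.
Then V_B = V_A × (R3‖R_L)/(R2 + R3‖R_L) = 16.19 × 64.19/76.19 = 13.6 V.

V ≈ 13.6 V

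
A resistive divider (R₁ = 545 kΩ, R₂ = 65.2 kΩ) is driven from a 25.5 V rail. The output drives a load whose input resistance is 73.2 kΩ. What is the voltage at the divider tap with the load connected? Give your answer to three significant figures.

The load sits in parallel with R₂: R₂‖R_L = (65.2 × 73.2) / (65.2 + 73.2) = 34.48 kΩ.
V_out = 25.5 × 34.48 / (545 + 34.48) = 25.5 × 34.48/579.5 = 1.52 V.
(Unloaded it would have been 2.72 V.)

V_out ≈ 1.52 V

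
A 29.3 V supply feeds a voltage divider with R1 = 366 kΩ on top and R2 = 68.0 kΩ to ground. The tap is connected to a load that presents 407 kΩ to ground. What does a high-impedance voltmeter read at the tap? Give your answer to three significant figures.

V_out ≈ 4.02 V

The load sits in parallel with R2: R2‖R_L = (68.0 × 407) / (68.0 + 407) = 58.27 kΩ.
V_out = 29.3 × 58.27 / (366 + 58.27) = 29.3 × 58.27/424.3 = 4.02 V.
(Unloaded it would have been 4.59 V.)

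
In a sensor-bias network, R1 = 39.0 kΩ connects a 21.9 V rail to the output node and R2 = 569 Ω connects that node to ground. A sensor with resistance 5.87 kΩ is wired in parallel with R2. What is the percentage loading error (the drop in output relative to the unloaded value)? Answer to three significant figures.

8.72 %

The divider's output (Thévenin) resistance is R1‖R2 = 560.8 Ω.
Fractional drop under load = R_th/(R_th + R_L) = 560.8 / (560.8 + 5870) = 0.08721.
So the output falls by 8.72 %.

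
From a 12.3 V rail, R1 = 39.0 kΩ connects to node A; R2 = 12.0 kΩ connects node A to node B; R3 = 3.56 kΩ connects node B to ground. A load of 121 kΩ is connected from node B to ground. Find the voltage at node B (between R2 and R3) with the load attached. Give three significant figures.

V ≈ 0.781 V

At node B, R3 is in parallel with the load: R3‖R_L = 3.458 kΩ.
Below node A the resistance is R2 + (R3‖R_L) = 15.46 kΩ, so V_A = 12.3 × 15.46/54.46 = 3.491 V.
Then V_B = V_A × (R3‖R_L)/(R2 + R3‖R_L) = 3.491 × 3.458/15.46 = 0.781 V.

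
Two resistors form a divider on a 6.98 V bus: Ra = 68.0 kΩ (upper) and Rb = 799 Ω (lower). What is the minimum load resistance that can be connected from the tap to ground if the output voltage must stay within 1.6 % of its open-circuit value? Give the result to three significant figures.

R_L(min) ≈ 48.6 kΩ

Output resistance R_th = Ra‖Rb = (68000 × 799)/68800 = 789.7 Ω.
The fractional drop is R_th/(R_th + R_L); requiring this ≤ 0.0160 gives R_L ≥ R_th(1/0.0160 − 1) = 789.7 × 61.50 = 48.6 kΩ.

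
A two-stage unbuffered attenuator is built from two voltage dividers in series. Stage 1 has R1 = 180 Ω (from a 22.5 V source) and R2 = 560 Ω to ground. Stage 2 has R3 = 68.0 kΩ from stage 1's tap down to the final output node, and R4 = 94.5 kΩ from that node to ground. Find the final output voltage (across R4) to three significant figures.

Stage 2 presents R3+R4 = 162500 Ω as a load on stage 1's tap.
Stage 1's lower leg becomes R2‖(R3+R4) = 558.1 Ω, so V_mid = 22.5 × 558.1/738.1 = 17.01 V.
Stage 2 is itself unloaded: V_out = V_mid × R4/(R3+R4) = 17.01 × 94500/162500 = 9.89 V.

V_out ≈ 9.89 V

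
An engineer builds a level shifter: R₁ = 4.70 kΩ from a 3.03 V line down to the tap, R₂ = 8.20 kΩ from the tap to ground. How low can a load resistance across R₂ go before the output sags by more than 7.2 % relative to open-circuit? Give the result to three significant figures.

R_L(min) ≈ 38.5 kΩ

Output resistance R_th = R₁‖R₂ = (4.70 × 8.20)/12.90 = 2.988 kΩ.
The fractional drop is R_th/(R_th + R_L); requiring this ≤ 0.0720 gives R_L ≥ R_th(1/0.0720 − 1) = 2.988 × 12.89 = 38.5 kΩ.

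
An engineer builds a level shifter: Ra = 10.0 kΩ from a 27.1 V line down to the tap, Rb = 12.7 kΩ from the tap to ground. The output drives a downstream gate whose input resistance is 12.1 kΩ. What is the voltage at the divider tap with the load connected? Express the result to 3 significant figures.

V_out ≈ 10.4 V

The load sits in parallel with Rb: Rb‖R_L = (12.7 × 12.1) / (12.7 + 12.1) = 6.196 kΩ.
V_out = 27.1 × 6.196 / (10.0 + 6.196) = 27.1 × 6.196/16.20 = 10.4 V.
(Unloaded it would have been 15.2 V.)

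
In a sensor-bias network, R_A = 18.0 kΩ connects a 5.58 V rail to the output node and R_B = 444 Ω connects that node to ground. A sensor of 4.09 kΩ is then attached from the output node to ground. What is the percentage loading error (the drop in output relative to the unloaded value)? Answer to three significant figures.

9.58 %

The divider's output (Thévenin) resistance is R_A‖R_B = 433.3 Ω.
Fractional drop under load = R_th/(R_th + R_L) = 433.3 / (433.3 + 4090) = 0.09580.
So the output falls by 9.58 %.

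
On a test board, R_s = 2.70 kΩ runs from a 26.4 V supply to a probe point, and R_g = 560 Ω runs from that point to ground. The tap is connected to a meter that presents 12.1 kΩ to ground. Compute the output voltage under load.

V_out ≈ 4.37 V

The load sits in parallel with R_g: R_g‖R_L = (560 × 12100) / (560 + 12100) = 535.2 Ω.
V_out = 26.4 × 535.2 / (2700 + 535.2) = 26.4 × 535.2/3235 = 4.37 V.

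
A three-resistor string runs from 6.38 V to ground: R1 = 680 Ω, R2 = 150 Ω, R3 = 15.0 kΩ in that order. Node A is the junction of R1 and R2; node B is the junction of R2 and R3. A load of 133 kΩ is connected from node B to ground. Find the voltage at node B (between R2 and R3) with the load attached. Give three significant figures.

At node B, R3 is in parallel with the load: R3‖R_L = 13480 Ω.
Below node A the resistance is R2 + (R3‖R_L) = 13630 Ω, so V_A = 6.38 × 13630/14310 = 6.077 V.
Then V_B = V_A × (R3‖R_L)/(R2 + R3‖R_L) = 6.077 × 13480/13630 = 6.01 V.

V ≈ 6.01 V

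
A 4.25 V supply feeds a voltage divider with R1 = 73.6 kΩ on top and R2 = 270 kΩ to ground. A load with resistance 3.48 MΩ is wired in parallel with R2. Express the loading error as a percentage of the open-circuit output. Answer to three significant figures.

1.63 %

The divider's output (Thévenin) resistance is R1‖R2 = 57.83 kΩ.
Fractional drop under load = R_th/(R_th + R_L) = 57.83 / (57.83 + 3480) = 0.01635.
So the output falls by 1.63 %.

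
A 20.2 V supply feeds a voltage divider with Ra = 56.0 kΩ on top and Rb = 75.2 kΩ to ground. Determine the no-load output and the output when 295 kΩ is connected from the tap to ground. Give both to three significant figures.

Open-circuit: V = 20.2 × 75.2/(56.0 + 75.2) = 11.6 V.
With the load, Rb becomes Rb‖R_L = 59.92 kΩ, so V = 20.2 × 59.92/115.9 = 10.4 V.

Unloaded: 11.6 V; loaded: 10.4 V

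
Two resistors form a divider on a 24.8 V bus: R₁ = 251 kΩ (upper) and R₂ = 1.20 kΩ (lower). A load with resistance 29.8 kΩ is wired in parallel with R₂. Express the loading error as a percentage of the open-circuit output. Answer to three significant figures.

The divider's output (Thévenin) resistance is R₁‖R₂ = 1.194 kΩ.
Fractional drop under load = R_th/(R_th + R_L) = 1.194 / (1.194 + 29.8) = 0.03853.
So the output falls by 3.85 %.

3.85 %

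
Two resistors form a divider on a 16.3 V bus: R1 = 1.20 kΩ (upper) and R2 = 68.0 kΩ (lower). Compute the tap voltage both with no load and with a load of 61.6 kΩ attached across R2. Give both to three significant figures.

Open-circuit: V = 16.3 × 68.0/(1.20 + 68.0) = 16.0 V.
With the load, R2 becomes R2‖R_L = 32.32 kΩ, so V = 16.3 × 32.32/33.52 = 15.7 V.

Unloaded: 16.0 V; loaded: 15.7 V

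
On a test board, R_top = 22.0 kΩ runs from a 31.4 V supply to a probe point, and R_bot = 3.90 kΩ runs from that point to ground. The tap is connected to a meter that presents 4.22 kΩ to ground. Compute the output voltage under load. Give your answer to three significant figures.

The load sits in parallel with R_bot: R_bot‖R_L = (3.90 × 4.22) / (3.90 + 4.22) = 2.027 kΩ.
V_out = 31.4 × 2.027 / (22.0 + 2.027) = 31.4 × 2.027/24.03 = 2.65 V.

V_out ≈ 2.65 V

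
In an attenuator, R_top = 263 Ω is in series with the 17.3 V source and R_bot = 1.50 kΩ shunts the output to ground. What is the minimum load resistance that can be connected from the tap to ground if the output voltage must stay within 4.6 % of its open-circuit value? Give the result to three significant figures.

R_L(min) ≈ 4.64 kΩ

Output resistance R_th = R_top‖R_bot = (263 × 1500)/1763 = 223.8 Ω.
The fractional drop is R_th/(R_th + R_L); requiring this ≤ 0.0460 gives R_L ≥ R_th(1/0.0460 − 1) = 223.8 × 20.74 = 4.64 kΩ.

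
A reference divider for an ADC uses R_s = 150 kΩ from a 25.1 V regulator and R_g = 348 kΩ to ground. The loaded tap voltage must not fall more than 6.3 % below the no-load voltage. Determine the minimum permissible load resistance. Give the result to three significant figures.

Output resistance R_th = R_s‖R_g = (150 × 348)/498.0 = 104.8 kΩ.
The fractional drop is R_th/(R_th + R_L); requiring this ≤ 0.0630 gives R_L ≥ R_th(1/0.0630 − 1) = 104.8 × 14.87 = 1.56 MΩ.

R_L(min) ≈ 1.56 MΩ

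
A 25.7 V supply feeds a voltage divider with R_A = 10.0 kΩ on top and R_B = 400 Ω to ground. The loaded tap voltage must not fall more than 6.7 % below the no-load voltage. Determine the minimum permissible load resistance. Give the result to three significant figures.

Output resistance R_th = R_A‖R_B = (10000 × 400)/10400 = 384.6 Ω.
The fractional drop is R_th/(R_th + R_L); requiring this ≤ 0.0670 gives R_L ≥ R_th(1/0.0670 − 1) = 384.6 × 13.93 = 5.36 kΩ.

R_L(min) ≈ 5.36 kΩ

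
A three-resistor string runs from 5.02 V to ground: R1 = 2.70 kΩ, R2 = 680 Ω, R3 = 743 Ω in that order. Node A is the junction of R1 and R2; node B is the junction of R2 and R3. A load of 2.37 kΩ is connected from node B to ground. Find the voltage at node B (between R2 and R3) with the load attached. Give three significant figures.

At node B, R3 is in parallel with the load: R3‖R_L = 565.7 Ω.
Below node A the resistance is R2 + (R3‖R_L) = 1246 Ω, so V_A = 5.02 × 1246/3946 = 1.585 V.
Then V_B = V_A × (R3‖R_L)/(R2 + R3‖R_L) = 1.585 × 565.7/1246 = 0.720 V.

V ≈ 0.720 V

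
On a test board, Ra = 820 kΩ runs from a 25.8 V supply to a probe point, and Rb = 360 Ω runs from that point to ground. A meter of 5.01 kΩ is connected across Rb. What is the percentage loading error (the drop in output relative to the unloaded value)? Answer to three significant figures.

The divider's output (Thévenin) resistance is Ra‖Rb = 359.8 Ω.
Fractional drop under load = R_th/(R_th + R_L) = 359.8 / (359.8 + 5010) = 0.06701.
So the output falls by 6.70 %.

6.70 %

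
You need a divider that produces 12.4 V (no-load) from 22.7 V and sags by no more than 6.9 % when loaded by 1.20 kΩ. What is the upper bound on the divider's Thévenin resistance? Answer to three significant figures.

R_th ≤ 88.9 Ω

Loading drop = R_th/(R_th + R_L) ≤ 0.0690, so R_th ≤ R_L · ε/(1−ε) = 1.20 kΩ × 0.0690/0.9310 = 88.9 Ω.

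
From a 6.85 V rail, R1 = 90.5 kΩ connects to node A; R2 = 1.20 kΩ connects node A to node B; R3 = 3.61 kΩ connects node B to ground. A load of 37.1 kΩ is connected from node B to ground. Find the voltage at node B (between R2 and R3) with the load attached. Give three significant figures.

V ≈ 0.237 V

At node B, R3 is in parallel with the load: R3‖R_L = 3.290 kΩ.
Below node A the resistance is R2 + (R3‖R_L) = 4.490 kΩ, so V_A = 6.85 × 4.490/94.99 = 0.3238 V.
Then V_B = V_A × (R3‖R_L)/(R2 + R3‖R_L) = 0.3238 × 3.290/4.490 = 0.237 V.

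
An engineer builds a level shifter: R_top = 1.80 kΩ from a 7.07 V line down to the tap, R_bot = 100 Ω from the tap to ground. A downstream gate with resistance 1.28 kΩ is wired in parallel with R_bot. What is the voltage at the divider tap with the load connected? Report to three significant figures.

V_out ≈ 0.346 V

The load sits in parallel with R_bot: R_bot‖R_L = (100 × 1280) / (100 + 1280) = 92.75 Ω.
V_out = 7.07 × 92.75 / (1800 + 92.75) = 7.07 × 92.75/1893 = 0.346 V.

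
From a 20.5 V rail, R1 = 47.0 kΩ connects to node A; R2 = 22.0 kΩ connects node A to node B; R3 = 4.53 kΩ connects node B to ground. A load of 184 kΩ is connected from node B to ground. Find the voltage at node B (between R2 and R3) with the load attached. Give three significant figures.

At node B, R3 is in parallel with the load: R3‖R_L = 4.421 kΩ.
Below node A the resistance is R2 + (R3‖R_L) = 26.42 kΩ, so V_A = 20.5 × 26.42/73.42 = 7.377 V.
Then V_B = V_A × (R3‖R_L)/(R2 + R3‖R_L) = 7.377 × 4.421/26.42 = 1.23 V.

V ≈ 1.23 V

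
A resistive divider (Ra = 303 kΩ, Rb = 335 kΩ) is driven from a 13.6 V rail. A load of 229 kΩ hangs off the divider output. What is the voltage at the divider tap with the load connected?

V_out ≈ 4.21 V

The load sits in parallel with Rb: Rb‖R_L = (335 × 229) / (335 + 229) = 136.0 kΩ.
V_out = 13.6 × 136.0 / (303 + 136.0) = 13.6 × 136.0/439.0 = 4.21 V.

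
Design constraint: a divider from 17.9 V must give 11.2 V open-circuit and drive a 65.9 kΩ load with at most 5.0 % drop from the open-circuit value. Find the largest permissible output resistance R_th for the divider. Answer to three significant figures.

Loading drop = R_th/(R_th + R_L) ≤ 0.0500, so R_th ≤ R_L · ε/(1−ε) = 65.9 kΩ × 0.0500/0.9500 = 3.47 kΩ.

R_th ≤ 3.47 kΩ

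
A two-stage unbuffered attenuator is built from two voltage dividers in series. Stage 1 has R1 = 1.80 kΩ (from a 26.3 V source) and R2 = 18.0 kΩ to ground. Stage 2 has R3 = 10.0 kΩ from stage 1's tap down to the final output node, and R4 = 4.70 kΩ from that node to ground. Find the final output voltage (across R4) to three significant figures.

Stage 2 presents R3+R4 = 14.70 kΩ as a load on stage 1's tap.
Stage 1's lower leg becomes R2‖(R3+R4) = 8.092 kΩ, so V_mid = 26.3 × 8.092/9.892 = 21.51 V.
Stage 2 is itself unloaded: V_out = V_mid × R4/(R3+R4) = 21.51 × 4.70/14.70 = 6.88 V.

V_out ≈ 6.88 V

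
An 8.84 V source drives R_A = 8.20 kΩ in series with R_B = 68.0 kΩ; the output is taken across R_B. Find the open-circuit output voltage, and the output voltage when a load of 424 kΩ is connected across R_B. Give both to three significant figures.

Unloaded: 7.89 V; loaded: 7.75 V

Open-circuit: V = 8.84 × 68.0/(8.20 + 68.0) = 7.89 V.
With the load, R_B becomes R_B‖R_L = 58.60 kΩ, so V = 8.84 × 58.60/66.80 = 7.75 V.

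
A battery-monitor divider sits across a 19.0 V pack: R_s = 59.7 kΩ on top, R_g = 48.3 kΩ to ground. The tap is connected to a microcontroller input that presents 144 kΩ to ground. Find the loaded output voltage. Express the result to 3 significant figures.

The load sits in parallel with R_g: R_g‖R_L = (48.3 × 144) / (48.3 + 144) = 36.17 kΩ.
V_out = 19.0 × 36.17 / (59.7 + 36.17) = 19.0 × 36.17/95.87 = 7.17 V.
(Unloaded it would have been 8.50 V.)

V_out ≈ 7.17 V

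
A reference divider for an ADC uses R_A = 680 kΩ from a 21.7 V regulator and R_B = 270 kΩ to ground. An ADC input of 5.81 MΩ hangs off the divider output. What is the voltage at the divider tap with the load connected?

V_out ≈ 5.97 V

The load sits in parallel with R_B: R_B‖R_L = (270 × 5810) / (270 + 5810) = 258.0 kΩ.
V_out = 21.7 × 258.0 / (680 + 258.0) = 21.7 × 258.0/938.0 = 5.97 V.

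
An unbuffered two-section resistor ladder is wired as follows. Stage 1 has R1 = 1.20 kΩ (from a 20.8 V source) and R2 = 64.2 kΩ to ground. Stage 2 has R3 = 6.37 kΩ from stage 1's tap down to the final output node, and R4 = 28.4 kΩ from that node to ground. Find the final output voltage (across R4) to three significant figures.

Stage 2 presents R3+R4 = 34.77 kΩ as a load on stage 1's tap.
Stage 1's lower leg becomes R2‖(R3+R4) = 22.55 kΩ, so V_mid = 20.8 × 22.55/23.75 = 19.75 V.
Stage 2 is itself unloaded: V_out = V_mid × R4/(R3+R4) = 19.75 × 28.4/34.77 = 16.1 V.

V_out ≈ 16.1 V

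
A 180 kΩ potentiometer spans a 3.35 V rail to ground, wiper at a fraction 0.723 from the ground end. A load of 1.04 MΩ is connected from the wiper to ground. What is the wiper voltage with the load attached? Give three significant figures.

V ≈ 2.34 V

The wiper splits the pot into (1−α)R = 49.86 kΩ above and αR = 130.1 kΩ below.
Lower section ‖ load = 115.7 kΩ.
V_wiper = 3.35 × 115.7/(49.86 + 115.7) = 2.34 V.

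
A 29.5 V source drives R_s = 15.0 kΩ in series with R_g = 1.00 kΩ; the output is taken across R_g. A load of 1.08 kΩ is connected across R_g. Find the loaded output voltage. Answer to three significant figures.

V_out ≈ 0.987 V

The load sits in parallel with R_g: R_g‖R_L = (1.00 × 1.08) / (1.00 + 1.08) = 0.5192 kΩ.
V_out = 29.5 × 0.5192 / (15.0 + 0.5192) = 29.5 × 0.5192/15.52 = 0.987 V.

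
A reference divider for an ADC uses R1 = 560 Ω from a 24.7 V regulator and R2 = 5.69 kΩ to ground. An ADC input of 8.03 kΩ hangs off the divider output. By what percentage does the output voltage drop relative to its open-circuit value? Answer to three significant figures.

The divider's output (Thévenin) resistance is R1‖R2 = 509.8 Ω.
Fractional drop under load = R_th/(R_th + R_L) = 509.8 / (509.8 + 8030) = 0.05970.
So the output falls by 5.97 %.

5.97 %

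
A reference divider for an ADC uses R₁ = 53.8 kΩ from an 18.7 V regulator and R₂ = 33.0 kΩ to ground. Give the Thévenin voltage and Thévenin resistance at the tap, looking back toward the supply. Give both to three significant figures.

V_th is the open-circuit tap voltage: 18.7 × 33.0/(53.8 + 33.0) = 7.11 V.
With the supply zeroed, R₁ and R₂ appear in parallel from the tap: R_th = R₁‖R₂ = (53.8 × 33.0)/86.80 = 20.5 kΩ.

V_th = 7.11 V, R_th = 20.5 kΩ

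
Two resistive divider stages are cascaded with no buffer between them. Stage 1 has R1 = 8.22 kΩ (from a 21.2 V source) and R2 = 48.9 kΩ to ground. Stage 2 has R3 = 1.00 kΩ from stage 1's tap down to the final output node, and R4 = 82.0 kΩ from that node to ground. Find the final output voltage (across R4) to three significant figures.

V_out ≈ 16.5 V

Stage 2 presents R3+R4 = 83.00 kΩ as a load on stage 1's tap.
Stage 1's lower leg becomes R2‖(R3+R4) = 30.77 kΩ, so V_mid = 21.2 × 30.77/38.99 = 16.73 V.
Stage 2 is itself unloaded: V_out = V_mid × R4/(R3+R4) = 16.73 × 82.0/83.00 = 16.5 V.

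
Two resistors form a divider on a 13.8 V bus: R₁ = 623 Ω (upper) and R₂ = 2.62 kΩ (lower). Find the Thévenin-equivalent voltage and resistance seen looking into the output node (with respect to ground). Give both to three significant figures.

V_th = 11.1 V, R_th = 503 Ω

V_th is the open-circuit tap voltage: 13.8 × 2620/(623 + 2620) = 11.1 V.
With the supply zeroed, R₁ and R₂ appear in parallel from the tap: R_th = R₁‖R₂ = (623 × 2620)/3243 = 503 Ω.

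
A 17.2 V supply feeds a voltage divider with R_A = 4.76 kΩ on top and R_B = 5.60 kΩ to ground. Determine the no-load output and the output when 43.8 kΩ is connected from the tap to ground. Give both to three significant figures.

Open-circuit: V = 17.2 × 5.60/(4.76 + 5.60) = 9.30 V.
With the load, R_B becomes R_B‖R_L = 4.965 kΩ, so V = 17.2 × 4.965/9.725 = 8.78 V.

Unloaded: 9.30 V; loaded: 8.78 V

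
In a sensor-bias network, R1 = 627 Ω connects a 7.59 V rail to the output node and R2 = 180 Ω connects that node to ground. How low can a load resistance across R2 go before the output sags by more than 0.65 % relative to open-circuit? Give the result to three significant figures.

R_L(min) ≈ 21.4 kΩ

Output resistance R_th = R1‖R2 = (627 × 180)/807.0 = 139.9 Ω.
The fractional drop is R_th/(R_th + R_L); requiring this ≤ 0.00650 gives R_L ≥ R_th(1/0.00650 − 1) = 139.9 × 152.8 = 21.4 kΩ.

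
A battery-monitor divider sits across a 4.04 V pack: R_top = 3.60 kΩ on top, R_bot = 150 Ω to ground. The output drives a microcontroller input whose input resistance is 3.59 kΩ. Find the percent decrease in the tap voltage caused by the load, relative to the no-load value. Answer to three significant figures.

3.86 %

The divider's output (Thévenin) resistance is R_top‖R_bot = 144.0 Ω.
Fractional drop under load = R_th/(R_th + R_L) = 144.0 / (144.0 + 3590) = 0.03856.
So the output falls by 3.86 %.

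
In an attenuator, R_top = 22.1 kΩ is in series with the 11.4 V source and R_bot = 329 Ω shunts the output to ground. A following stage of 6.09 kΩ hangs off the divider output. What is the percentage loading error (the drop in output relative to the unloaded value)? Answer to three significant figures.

5.05 %

The divider's output (Thévenin) resistance is R_top‖R_bot = 324.2 Ω.
Fractional drop under load = R_th/(R_th + R_L) = 324.2 / (324.2 + 6090) = 0.05054.
So the output falls by 5.05 %.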